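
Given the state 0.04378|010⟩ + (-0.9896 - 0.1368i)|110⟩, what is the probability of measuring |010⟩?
0.001917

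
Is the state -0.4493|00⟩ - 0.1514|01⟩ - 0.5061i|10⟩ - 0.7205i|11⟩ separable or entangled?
Entangled

Writing the state as a|00⟩ + b|01⟩ + c|10⟩ + d|11⟩, it is a product state iff ad − bc = 0.
Here (a, b, c, d) = (-0.4493, -0.1514, -0.5061i, -0.7205i): ad − bc = (-0.4493)(-0.7205i) − (-0.1514)(-0.5061i) = 0.2471i ≠ 0, so the state is entangled.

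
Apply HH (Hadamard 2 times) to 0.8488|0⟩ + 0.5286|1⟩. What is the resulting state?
0.8488|0⟩ + 0.5286|1⟩

H² = I, so an even number of Hadamards cancels: H^2 = I and the state is unchanged.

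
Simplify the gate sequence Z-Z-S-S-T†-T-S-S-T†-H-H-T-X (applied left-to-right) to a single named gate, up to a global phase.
X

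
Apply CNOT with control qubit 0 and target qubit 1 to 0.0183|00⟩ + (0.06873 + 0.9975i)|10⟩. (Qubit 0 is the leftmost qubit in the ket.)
0.0183|00⟩ + (0.06873 + 0.9975i)|11⟩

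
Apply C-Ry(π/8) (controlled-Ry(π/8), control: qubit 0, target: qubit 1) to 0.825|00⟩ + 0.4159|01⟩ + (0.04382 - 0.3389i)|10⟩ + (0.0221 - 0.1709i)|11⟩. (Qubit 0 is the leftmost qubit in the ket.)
0.825|00⟩ + 0.4159|01⟩ + (0.03867 - 0.299i)|10⟩ + (0.03022 - 0.2337i)|11⟩

C-Ry(π/8) leaves the control-|0⟩ kets |00⟩, |01⟩ unchanged and applies Ry(π/8) to qubit 1 on the control-|1⟩ pair (|10⟩, |11⟩).
Ry(π/8) = [[cos(θ/2), −sin(θ/2)], [sin(θ/2), cos(θ/2)]]; θ = π/8, cos(θ/2) ≈ 0.980785, sin(θ/2) ≈ 0.19509.
With a = amp(|10⟩) = (0.04382 - 0.3389i) and b = amp(|11⟩) = (0.0221 - 0.1709i):
new amp(|10⟩) = (0.980785)·a + (-0.19509)·b = (0.03867 - 0.299i)
new amp(|11⟩) = (0.19509)·a + (0.980785)·b = (0.03022 - 0.2337i)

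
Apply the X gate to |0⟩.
|1⟩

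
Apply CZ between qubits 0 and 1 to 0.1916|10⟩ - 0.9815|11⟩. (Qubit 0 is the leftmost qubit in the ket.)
0.1916|10⟩ + 0.9815|11⟩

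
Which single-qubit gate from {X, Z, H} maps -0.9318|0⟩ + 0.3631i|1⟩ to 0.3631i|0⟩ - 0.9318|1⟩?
X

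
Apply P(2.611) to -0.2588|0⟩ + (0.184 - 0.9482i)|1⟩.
-0.2588|0⟩ + (0.3211 + 0.9109i)|1⟩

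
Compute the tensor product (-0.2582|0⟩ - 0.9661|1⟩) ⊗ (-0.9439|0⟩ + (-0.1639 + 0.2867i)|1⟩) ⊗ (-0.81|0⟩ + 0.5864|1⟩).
-0.1974|000⟩ + 0.1429|001⟩ + (-0.03428 + 0.05996i)|010⟩ + (0.02482 - 0.04341i)|011⟩ - 0.7386|100⟩ + 0.5347|101⟩ + (-0.1283 + 0.2244i)|110⟩ + (0.09285 - 0.1624i)|111⟩

amp(|b₁b₂…⟩) = product of the factor amplitudes for bits b₁, b₂, …; only kets whose every factor amplitude is nonzero survive.
|000⟩: (-0.2582)(-0.9439)(-0.81) = -0.1974
|001⟩: (-0.2582)(-0.9439)(0.5864) = 0.1429
|010⟩: (-0.2582)(-0.1639 + 0.2867i)(-0.81) = (-0.03428 + 0.05996i)
|011⟩: (-0.2582)(-0.1639 + 0.2867i)(0.5864) = (0.02482 - 0.04341i)
|100⟩: (-0.9661)(-0.9439)(-0.81) = -0.7386
|101⟩: (-0.9661)(-0.9439)(0.5864) = 0.5347
|110⟩: (-0.9661)(-0.1639 + 0.2867i)(-0.81) = (-0.1283 + 0.2244i)
|111⟩: (-0.9661)(-0.1639 + 0.2867i)(0.5864) = (0.09285 - 0.1624i)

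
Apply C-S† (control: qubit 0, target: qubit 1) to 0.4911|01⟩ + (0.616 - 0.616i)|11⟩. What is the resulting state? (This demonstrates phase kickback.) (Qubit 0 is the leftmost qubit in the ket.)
0.4911|01⟩ + (-0.616 - 0.616i)|11⟩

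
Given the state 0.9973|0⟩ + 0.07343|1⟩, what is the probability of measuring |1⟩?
0.005392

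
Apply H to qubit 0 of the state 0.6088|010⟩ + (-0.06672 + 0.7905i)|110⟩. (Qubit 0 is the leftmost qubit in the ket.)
(0.3833 + 0.559i)|010⟩ + (0.4777 - 0.559i)|110⟩

H on qubit 0 mixes each pair of kets that differ only in qubit 0: amplitudes (a, b) of (|…0…⟩, |…1…⟩) become ((a + b)/√2, (a − b)/√2). Kets absent from the input have amplitude 0.
(|010⟩, |110⟩): (a, b) = (0.6088, (-0.06672 + 0.7905i)) → ((0.3833 + 0.559i), (0.4777 - 0.559i))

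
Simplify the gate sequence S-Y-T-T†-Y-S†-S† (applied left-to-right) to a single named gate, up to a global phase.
S†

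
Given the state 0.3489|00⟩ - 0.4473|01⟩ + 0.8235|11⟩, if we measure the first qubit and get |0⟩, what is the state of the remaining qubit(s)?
0.615|0⟩ - 0.7885|1⟩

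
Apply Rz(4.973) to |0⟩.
(-0.793 - 0.6092i)|0⟩

Rz(4.973) = [[e^(−iθ/2), 0], [0, e^(iθ/2)]] with e^(±iθ/2) = cos(θ/2) ± i·sin(θ/2); θ = 4.973, cos(θ/2) ≈ -0.792991, sin(θ/2) ≈ 0.609233.
With a = amp(|0⟩) = 1 and b = amp(|1⟩) = 0:
new amp(|0⟩) = (-0.792991 - 0.609233i)·a = (-0.793 - 0.6092i)
new amp(|1⟩) = (-0.792991 + 0.609233i)·b = 0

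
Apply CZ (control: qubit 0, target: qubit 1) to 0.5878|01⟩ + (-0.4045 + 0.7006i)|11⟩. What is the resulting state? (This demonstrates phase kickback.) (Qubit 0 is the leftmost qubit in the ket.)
0.5878|01⟩ + (0.4045 - 0.7006i)|11⟩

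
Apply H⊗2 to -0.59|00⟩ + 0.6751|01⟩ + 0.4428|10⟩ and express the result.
0.264|00⟩ - 0.4112|01⟩ - 0.1789|10⟩ - 0.854|11⟩

H⊗2 gives amp(|y⟩) = (1/2) Σ_x (−1)^(x·y) amp(|x⟩), where x·y is the number of positions in which both x and y have a 1.
|00⟩: (-0.59 + 0.6751 + 0.4428)/2 = 0.264
|01⟩: (-0.59 - 0.6751 + 0.4428)/2 = -0.4112
|10⟩: (-0.59 + 0.6751 - 0.4428)/2 = -0.1789
|11⟩: (-0.59 - 0.6751 - 0.4428)/2 = -0.854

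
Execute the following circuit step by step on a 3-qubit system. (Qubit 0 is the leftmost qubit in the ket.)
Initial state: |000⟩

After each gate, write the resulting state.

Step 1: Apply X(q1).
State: |010⟩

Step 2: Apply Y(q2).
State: i|011⟩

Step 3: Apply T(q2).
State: (-1/√2 + (1/√2)i)|011⟩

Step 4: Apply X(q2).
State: (-1/√2 + (1/√2)i)|010⟩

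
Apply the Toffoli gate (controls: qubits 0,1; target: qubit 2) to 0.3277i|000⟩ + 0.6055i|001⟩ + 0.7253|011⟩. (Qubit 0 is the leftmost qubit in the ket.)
0.3277i|000⟩ + 0.6055i|001⟩ + 0.7253|011⟩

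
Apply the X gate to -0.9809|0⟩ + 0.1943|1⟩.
0.1943|0⟩ - 0.9809|1⟩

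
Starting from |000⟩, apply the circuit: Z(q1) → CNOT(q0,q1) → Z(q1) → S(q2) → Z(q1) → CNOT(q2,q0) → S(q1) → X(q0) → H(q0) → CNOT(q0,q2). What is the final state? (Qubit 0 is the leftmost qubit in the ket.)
1/√2|000⟩ - 1/√2|101⟩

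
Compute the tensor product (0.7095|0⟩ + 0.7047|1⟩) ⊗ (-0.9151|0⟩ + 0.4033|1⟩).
-0.6493|00⟩ + 0.2861|01⟩ - 0.6449|10⟩ + 0.2842|11⟩

amp(|b₁b₂…⟩) = product of the factor amplitudes for bits b₁, b₂, …; only kets whose every factor amplitude is nonzero survive.
|00⟩: (0.7095)(-0.9151) = -0.6493
|01⟩: (0.7095)(0.4033) = 0.2861
|10⟩: (0.7047)(-0.9151) = -0.6449
|11⟩: (0.7047)(0.4033) = 0.2842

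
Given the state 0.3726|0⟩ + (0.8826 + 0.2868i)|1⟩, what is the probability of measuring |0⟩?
0.1388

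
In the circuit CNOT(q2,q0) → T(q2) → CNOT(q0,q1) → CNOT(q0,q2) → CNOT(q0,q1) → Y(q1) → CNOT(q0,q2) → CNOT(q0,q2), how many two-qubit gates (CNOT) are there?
6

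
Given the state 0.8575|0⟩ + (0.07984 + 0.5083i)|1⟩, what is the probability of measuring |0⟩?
0.7353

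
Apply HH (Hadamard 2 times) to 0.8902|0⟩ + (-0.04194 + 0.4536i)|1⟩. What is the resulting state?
0.8902|0⟩ + (-0.04194 + 0.4536i)|1⟩

H² = I, so an even number of Hadamards cancels: H^2 = I and the state is unchanged.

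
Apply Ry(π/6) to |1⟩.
-0.2588|0⟩ + 0.9659|1⟩

Ry(π/6) = [[cos(θ/2), −sin(θ/2)], [sin(θ/2), cos(θ/2)]]; θ = π/6, cos(θ/2) ≈ 0.965926, sin(θ/2) ≈ 0.258819.
With a = amp(|0⟩) = 0 and b = amp(|1⟩) = 1:
new amp(|0⟩) = (0.965926)·a + (-0.258819)·b = -0.2588
new amp(|1⟩) = (0.258819)·a + (0.965926)·b = 0.9659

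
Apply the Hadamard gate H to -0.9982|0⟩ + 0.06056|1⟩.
-0.663|0⟩ - 0.7487|1⟩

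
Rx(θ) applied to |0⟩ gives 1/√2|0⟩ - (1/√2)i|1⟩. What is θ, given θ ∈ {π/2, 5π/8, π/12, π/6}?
π/2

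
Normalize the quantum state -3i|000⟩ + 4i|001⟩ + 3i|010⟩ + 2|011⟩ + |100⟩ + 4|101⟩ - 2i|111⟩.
-0.3906i|000⟩ + 0.5208i|001⟩ + 0.3906i|010⟩ + 0.2604|011⟩ + 0.1302|100⟩ + 0.5208|101⟩ - 0.2604i|111⟩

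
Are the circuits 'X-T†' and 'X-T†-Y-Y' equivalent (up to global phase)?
Yes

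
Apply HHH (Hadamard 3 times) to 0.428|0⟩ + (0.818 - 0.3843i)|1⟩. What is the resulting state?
(0.8811 - 0.2717i)|0⟩ + (-0.2758 + 0.2717i)|1⟩

H² = I, so H^3 = H: a single Hadamard. With (a, b) = (0.428, (0.818 - 0.3843i)), H gives ((a + b)/√2, (a − b)/√2) = ((0.8811 - 0.2717i), (-0.2758 + 0.2717i)).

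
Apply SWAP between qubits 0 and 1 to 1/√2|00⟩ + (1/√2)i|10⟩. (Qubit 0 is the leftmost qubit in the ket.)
1/√2|00⟩ + (1/√2)i|01⟩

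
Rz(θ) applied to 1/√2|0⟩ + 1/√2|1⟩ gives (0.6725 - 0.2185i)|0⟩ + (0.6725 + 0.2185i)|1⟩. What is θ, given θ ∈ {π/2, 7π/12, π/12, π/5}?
π/5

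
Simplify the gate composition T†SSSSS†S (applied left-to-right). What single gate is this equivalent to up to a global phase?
T†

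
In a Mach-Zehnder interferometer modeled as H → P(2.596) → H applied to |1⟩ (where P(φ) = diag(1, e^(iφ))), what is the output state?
(0.9274 - 0.2595i)|0⟩ + (0.07259 + 0.2595i)|1⟩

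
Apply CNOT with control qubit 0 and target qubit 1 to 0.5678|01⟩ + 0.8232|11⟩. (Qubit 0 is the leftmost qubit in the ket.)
0.5678|01⟩ + 0.8232|10⟩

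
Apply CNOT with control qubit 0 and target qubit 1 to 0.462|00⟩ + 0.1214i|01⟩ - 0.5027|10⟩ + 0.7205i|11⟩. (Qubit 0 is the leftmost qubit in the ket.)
0.462|00⟩ + 0.1214i|01⟩ + 0.7205i|10⟩ - 0.5027|11⟩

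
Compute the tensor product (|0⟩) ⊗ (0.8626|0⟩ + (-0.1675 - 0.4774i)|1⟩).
0.8626|00⟩ + (-0.1675 - 0.4774i)|01⟩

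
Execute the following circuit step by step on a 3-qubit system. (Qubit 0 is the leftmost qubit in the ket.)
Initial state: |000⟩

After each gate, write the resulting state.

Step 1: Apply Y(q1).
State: i|010⟩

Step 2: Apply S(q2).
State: i|010⟩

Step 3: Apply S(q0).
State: i|010⟩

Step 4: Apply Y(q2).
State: -|011⟩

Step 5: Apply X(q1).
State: -|001⟩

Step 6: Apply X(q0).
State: -|101⟩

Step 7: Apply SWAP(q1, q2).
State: -|110⟩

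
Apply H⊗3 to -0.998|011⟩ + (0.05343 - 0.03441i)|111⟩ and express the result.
(-0.334 - 0.01217i)|000⟩ + (0.334 + 0.01217i)|001⟩ + (0.334 + 0.01217i)|010⟩ + (-0.334 - 0.01217i)|011⟩ + (-0.3717 + 0.01217i)|100⟩ + (0.3717 - 0.01217i)|101⟩ + (0.3717 - 0.01217i)|110⟩ + (-0.3717 + 0.01217i)|111⟩

H⊗3 gives amp(|y⟩) = (1/2√2) Σ_x (−1)^(x·y) amp(|x⟩), where x·y is the number of positions in which both x and y have a 1.
|000⟩: (-0.998 + (0.05343 - 0.03441i))/(2√2) = (-0.334 - 0.01217i)
|001⟩: (0.998 - (0.05343 - 0.03441i))/(2√2) = (0.334 + 0.01217i)
|010⟩: (0.998 - (0.05343 - 0.03441i))/(2√2) = (0.334 + 0.01217i)
|011⟩: (-0.998 + (0.05343 - 0.03441i))/(2√2) = (-0.334 - 0.01217i)
|100⟩: (-0.998 - (0.05343 - 0.03441i))/(2√2) = (-0.3717 + 0.01217i)
|101⟩: (0.998 + (0.05343 - 0.03441i))/(2√2) = (0.3717 - 0.01217i)
|110⟩: (0.998 + (0.05343 - 0.03441i))/(2√2) = (0.3717 - 0.01217i)
|111⟩: (-0.998 - (0.05343 - 0.03441i))/(2√2) = (-0.3717 + 0.01217i)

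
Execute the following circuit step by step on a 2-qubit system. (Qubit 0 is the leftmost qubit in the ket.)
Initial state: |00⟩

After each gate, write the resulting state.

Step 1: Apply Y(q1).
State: i|01⟩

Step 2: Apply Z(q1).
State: -i|01⟩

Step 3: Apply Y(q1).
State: -|00⟩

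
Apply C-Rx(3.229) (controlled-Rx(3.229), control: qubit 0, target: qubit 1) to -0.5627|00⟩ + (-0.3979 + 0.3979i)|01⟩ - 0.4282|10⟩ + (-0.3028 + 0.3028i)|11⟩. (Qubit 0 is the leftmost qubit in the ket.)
-0.5627|00⟩ + (-0.3979 + 0.3979i)|01⟩ + (0.3212 + 0.3025i)|10⟩ + (0.01323 + 0.4146i)|11⟩

C-Rx(3.229) leaves the control-|0⟩ kets |00⟩, |01⟩ unchanged and applies Rx(3.229) to qubit 1 on the control-|1⟩ pair (|10⟩, |11⟩).
Rx(3.229) = [[cos(θ/2), −i·sin(θ/2)], [−i·sin(θ/2), cos(θ/2)]]; θ = 3.229, cos(θ/2) ≈ -0.0436898, sin(θ/2) ≈ 0.999045.
With a = amp(|10⟩) = -0.4282 and b = amp(|11⟩) = (-0.3028 + 0.3028i):
new amp(|10⟩) = (-0.0436898)·a + (-0.999045i)·b = (0.3212 + 0.3025i)
new amp(|11⟩) = (-0.999045i)·a + (-0.0436898)·b = (0.01323 + 0.4146i)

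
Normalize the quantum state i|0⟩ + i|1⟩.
(1/√2)i|0⟩ + (1/√2)i|1⟩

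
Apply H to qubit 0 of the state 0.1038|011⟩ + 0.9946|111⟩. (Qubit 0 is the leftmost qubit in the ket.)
0.7767|011⟩ - 0.6299|111⟩

H on qubit 0 mixes each pair of kets that differ only in qubit 0: amplitudes (a, b) of (|…0…⟩, |…1…⟩) become ((a + b)/√2, (a − b)/√2). Kets absent from the input have amplitude 0.
(|011⟩, |111⟩): (a, b) = (0.1038, 0.9946) → (0.7767, -0.6299)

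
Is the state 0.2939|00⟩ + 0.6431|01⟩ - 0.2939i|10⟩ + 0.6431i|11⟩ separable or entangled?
Entangled

Writing the state as a|00⟩ + b|01⟩ + c|10⟩ + d|11⟩, it is a product state iff ad − bc = 0.
Here (a, b, c, d) = (0.2939, 0.6431, -0.2939i, 0.6431i): ad − bc = (0.2939)(0.6431i) − (0.6431)(-0.2939i) = 0.378i ≠ 0, so the state is entangled.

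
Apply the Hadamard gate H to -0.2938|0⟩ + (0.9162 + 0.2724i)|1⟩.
(0.4401 + 0.1926i)|0⟩ + (-0.8556 - 0.1926i)|1⟩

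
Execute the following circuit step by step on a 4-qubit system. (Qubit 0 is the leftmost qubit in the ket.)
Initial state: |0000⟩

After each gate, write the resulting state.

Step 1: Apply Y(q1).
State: i|0100⟩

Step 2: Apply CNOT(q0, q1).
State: i|0100⟩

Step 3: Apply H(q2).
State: (1/√2)i|0100⟩ + (1/√2)i|0110⟩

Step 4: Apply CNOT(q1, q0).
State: (1/√2)i|1100⟩ + (1/√2)i|1110⟩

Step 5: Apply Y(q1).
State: 1/√2|1000⟩ + 1/√2|1010⟩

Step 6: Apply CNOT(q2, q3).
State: 1/√2|1000⟩ + 1/√2|1011⟩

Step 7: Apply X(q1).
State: 1/√2|1100⟩ + 1/√2|1111⟩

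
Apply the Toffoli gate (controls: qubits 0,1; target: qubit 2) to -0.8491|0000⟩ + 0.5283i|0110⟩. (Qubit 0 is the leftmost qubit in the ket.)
-0.8491|0000⟩ + 0.5283i|0110⟩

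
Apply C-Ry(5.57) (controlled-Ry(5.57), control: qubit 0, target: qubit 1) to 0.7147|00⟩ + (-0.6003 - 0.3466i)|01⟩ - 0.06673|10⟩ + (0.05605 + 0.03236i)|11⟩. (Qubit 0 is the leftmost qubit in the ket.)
0.7147|00⟩ + (-0.6003 - 0.3466i)|01⟩ + (0.04297 - 0.0113i)|10⟩ + (-0.07582 - 0.03032i)|11⟩

C-Ry(5.57) leaves the control-|0⟩ kets |00⟩, |01⟩ unchanged and applies Ry(5.57) to qubit 1 on the control-|1⟩ pair (|10⟩, |11⟩).
Ry(5.57) = [[cos(θ/2), −sin(θ/2)], [sin(θ/2), cos(θ/2)]]; θ = 5.57, cos(θ/2) ≈ -0.937092, sin(θ/2) ≈ 0.349083.
With a = amp(|10⟩) = -0.06673 and b = amp(|11⟩) = (0.05605 + 0.03236i):
new amp(|10⟩) = (-0.937092)·a + (-0.349083)·b = (0.04297 - 0.0113i)
new amp(|11⟩) = (0.349083)·a + (-0.937092)·b = (-0.07582 - 0.03032i)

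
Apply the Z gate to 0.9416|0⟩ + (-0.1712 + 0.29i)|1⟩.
0.9416|0⟩ + (0.1712 - 0.29i)|1⟩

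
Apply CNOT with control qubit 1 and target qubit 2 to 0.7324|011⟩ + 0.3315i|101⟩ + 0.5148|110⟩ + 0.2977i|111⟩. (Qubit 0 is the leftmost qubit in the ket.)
0.7324|010⟩ + 0.3315i|101⟩ + 0.2977i|110⟩ + 0.5148|111⟩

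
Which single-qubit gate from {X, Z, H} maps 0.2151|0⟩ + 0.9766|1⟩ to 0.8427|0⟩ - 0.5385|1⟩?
H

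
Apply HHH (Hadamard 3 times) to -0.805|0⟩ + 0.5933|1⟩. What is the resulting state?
-0.1497|0⟩ - 0.9887|1⟩

H² = I, so H^3 = H: a single Hadamard. With (a, b) = (-0.805, 0.5933), H gives ((a + b)/√2, (a − b)/√2) = (-0.1497, -0.9887).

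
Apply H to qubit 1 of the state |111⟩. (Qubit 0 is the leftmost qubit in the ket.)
1/√2|101⟩ - 1/√2|111⟩

H on qubit 1 mixes each pair of kets that differ only in qubit 1: amplitudes (a, b) of (|…0…⟩, |…1…⟩) become ((a + b)/√2, (a − b)/√2). Kets absent from the input have amplitude 0.
(|101⟩, |111⟩): (a, b) = (0, 1) → (1/√2, -1/√2)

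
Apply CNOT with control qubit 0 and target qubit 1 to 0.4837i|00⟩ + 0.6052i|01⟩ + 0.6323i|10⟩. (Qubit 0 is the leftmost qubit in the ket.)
0.4837i|00⟩ + 0.6052i|01⟩ + 0.6323i|11⟩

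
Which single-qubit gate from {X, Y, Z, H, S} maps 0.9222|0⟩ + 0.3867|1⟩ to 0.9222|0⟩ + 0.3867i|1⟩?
S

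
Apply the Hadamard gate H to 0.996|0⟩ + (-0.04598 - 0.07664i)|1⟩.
(0.6718 - 0.05419i)|0⟩ + (0.7368 + 0.05419i)|1⟩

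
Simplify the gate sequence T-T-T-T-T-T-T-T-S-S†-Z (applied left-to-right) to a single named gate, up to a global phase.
Z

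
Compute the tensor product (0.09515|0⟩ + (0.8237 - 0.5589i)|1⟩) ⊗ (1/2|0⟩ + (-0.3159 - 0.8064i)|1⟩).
0.04758|00⟩ + (-0.03006 - 0.07673i)|01⟩ + (0.4119 - 0.2795i)|10⟩ + (-0.7109 - 0.4877i)|11⟩

amp(|b₁b₂…⟩) = product of the factor amplitudes for bits b₁, b₂, …; only kets whose every factor amplitude is nonzero survive.
|00⟩: (0.09515)(1/2) = 0.04758
|01⟩: (0.09515)(-0.3159 - 0.8064i) = (-0.03006 - 0.07673i)
|10⟩: (0.8237 - 0.5589i)(1/2) = (0.4119 - 0.2795i)
|11⟩: (0.8237 - 0.5589i)(-0.3159 - 0.8064i) = (-0.7109 - 0.4877i)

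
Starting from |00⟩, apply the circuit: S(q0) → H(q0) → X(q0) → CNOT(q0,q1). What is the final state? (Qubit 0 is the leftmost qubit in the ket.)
1/√2|00⟩ + 1/√2|11⟩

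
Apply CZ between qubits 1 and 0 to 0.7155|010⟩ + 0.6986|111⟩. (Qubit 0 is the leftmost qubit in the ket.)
0.7155|010⟩ - 0.6986|111⟩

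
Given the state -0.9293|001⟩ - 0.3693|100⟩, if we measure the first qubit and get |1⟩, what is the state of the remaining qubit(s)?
-|00⟩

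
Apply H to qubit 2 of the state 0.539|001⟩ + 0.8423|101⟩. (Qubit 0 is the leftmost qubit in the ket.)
0.3811|000⟩ - 0.3811|001⟩ + 0.5956|100⟩ - 0.5956|101⟩

H on qubit 2 mixes each pair of kets that differ only in qubit 2: amplitudes (a, b) of (|…0…⟩, |…1…⟩) become ((a + b)/√2, (a − b)/√2). Kets absent from the input have amplitude 0.
(|000⟩, |001⟩): (a, b) = (0, 0.539) → (0.3811, -0.3811)
(|100⟩, |101⟩): (a, b) = (0, 0.8423) → (0.5956, -0.5956)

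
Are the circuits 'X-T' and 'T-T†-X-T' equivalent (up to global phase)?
Yes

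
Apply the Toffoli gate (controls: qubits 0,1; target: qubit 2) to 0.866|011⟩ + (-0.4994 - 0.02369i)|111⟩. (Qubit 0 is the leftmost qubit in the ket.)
0.866|011⟩ + (-0.4994 - 0.02369i)|110⟩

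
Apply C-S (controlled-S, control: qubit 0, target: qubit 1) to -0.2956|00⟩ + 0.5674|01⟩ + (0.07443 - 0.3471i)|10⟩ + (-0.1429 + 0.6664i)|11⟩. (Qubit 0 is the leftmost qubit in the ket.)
-0.2956|00⟩ + 0.5674|01⟩ + (0.07443 - 0.3471i)|10⟩ + (-0.6664 - 0.1429i)|11⟩

C-S leaves the control-|0⟩ kets |00⟩, |01⟩ unchanged and applies S to qubit 1 on the control-|1⟩ pair (|10⟩, |11⟩).
S = [[1, 0], [0, i]].
With a = amp(|10⟩) = (0.07443 - 0.3471i) and b = amp(|11⟩) = (-0.1429 + 0.6664i):
new amp(|10⟩) = (1)·a = (0.07443 - 0.3471i)
new amp(|11⟩) = (i)·b = (-0.6664 - 0.1429i)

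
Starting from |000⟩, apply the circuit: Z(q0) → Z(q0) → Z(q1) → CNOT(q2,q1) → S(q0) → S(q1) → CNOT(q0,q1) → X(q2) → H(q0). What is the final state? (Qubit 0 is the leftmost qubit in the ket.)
1/√2|001⟩ + 1/√2|101⟩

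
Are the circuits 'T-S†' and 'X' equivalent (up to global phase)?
No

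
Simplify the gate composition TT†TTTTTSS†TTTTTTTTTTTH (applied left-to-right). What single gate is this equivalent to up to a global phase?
H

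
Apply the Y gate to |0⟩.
i|1⟩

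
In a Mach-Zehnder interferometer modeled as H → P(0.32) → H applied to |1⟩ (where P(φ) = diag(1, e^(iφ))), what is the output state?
(0.02538 - 0.1573i)|0⟩ + (0.9746 + 0.1573i)|1⟩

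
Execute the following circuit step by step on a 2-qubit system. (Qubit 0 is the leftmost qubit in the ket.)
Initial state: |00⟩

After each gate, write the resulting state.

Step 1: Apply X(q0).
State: |10⟩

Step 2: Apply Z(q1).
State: |10⟩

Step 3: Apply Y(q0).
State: -i|00⟩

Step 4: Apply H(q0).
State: -(1/√2)i|00⟩ - (1/√2)i|10⟩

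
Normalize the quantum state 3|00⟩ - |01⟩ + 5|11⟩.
0.5071|00⟩ - 0.169|01⟩ + 0.8452|11⟩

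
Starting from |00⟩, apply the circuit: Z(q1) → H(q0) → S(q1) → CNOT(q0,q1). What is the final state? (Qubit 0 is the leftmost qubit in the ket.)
1/√2|00⟩ + 1/√2|11⟩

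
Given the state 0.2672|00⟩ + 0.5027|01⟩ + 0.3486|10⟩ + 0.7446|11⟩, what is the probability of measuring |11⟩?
0.5544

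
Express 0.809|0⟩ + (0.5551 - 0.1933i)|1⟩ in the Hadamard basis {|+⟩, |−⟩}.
(0.9646 - 0.1367i)|+⟩ + (0.1795 + 0.1367i)|−⟩

With |ψ⟩ = α|0⟩ + β|1⟩, the Hadamard-basis coefficients are ⟨+|ψ⟩ = (α + β)/√2 and ⟨−|ψ⟩ = (α − β)/√2.
Here α = 0.809, β = (0.5551 - 0.1933i): (α + β)/√2 = (0.9646 - 0.1367i), (α − β)/√2 = (0.1795 + 0.1367i).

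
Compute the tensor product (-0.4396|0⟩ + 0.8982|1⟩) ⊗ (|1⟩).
-0.4396|01⟩ + 0.8982|11⟩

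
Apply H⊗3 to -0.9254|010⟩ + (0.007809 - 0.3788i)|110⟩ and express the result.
(-0.3244 - 0.1339i)|000⟩ + (-0.3244 - 0.1339i)|001⟩ + (0.3244 + 0.1339i)|010⟩ + (0.3244 + 0.1339i)|011⟩ + (-0.3299 + 0.1339i)|100⟩ + (-0.3299 + 0.1339i)|101⟩ + (0.3299 - 0.1339i)|110⟩ + (0.3299 - 0.1339i)|111⟩

H⊗3 gives amp(|y⟩) = (1/2√2) Σ_x (−1)^(x·y) amp(|x⟩), where x·y is the number of positions in which both x and y have a 1.
|000⟩: (-0.9254 + (0.007809 - 0.3788i))/(2√2) = (-0.3244 - 0.1339i)
|001⟩: (-0.9254 + (0.007809 - 0.3788i))/(2√2) = (-0.3244 - 0.1339i)
|010⟩: (0.9254 - (0.007809 - 0.3788i))/(2√2) = (0.3244 + 0.1339i)
|011⟩: (0.9254 - (0.007809 - 0.3788i))/(2√2) = (0.3244 + 0.1339i)
|100⟩: (-0.9254 - (0.007809 - 0.3788i))/(2√2) = (-0.3299 + 0.1339i)
|101⟩: (-0.9254 - (0.007809 - 0.3788i))/(2√2) = (-0.3299 + 0.1339i)
|110⟩: (0.9254 + (0.007809 - 0.3788i))/(2√2) = (0.3299 - 0.1339i)
|111⟩: (0.9254 + (0.007809 - 0.3788i))/(2√2) = (0.3299 - 0.1339i)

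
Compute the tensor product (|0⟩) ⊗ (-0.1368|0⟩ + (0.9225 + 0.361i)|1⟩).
-0.1368|00⟩ + (0.9225 + 0.361i)|01⟩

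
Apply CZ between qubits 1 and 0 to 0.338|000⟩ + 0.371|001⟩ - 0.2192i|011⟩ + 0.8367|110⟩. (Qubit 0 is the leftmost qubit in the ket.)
0.338|000⟩ + 0.371|001⟩ - 0.2192i|011⟩ - 0.8367|110⟩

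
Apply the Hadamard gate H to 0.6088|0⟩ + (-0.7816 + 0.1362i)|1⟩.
(-0.1222 + 0.09631i)|0⟩ + (0.9832 - 0.09631i)|1⟩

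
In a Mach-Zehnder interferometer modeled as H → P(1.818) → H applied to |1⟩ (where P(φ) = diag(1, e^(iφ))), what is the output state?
(0.6223 - 0.4848i)|0⟩ + (0.3777 + 0.4848i)|1⟩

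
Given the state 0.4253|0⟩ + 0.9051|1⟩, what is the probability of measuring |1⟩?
0.8192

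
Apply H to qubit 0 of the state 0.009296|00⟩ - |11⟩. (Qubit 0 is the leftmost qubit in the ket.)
0.006573|00⟩ - 1/√2|01⟩ + 0.006573|10⟩ + 1/√2|11⟩

H on qubit 0 mixes each pair of kets that differ only in qubit 0: amplitudes (a, b) of (|…0…⟩, |…1…⟩) become ((a + b)/√2, (a − b)/√2). Kets absent from the input have amplitude 0.
(|00⟩, |10⟩): (a, b) = (0.009296, 0) → (0.006573, 0.006573)
(|01⟩, |11⟩): (a, b) = (0, -1) → (-1/√2, 1/√2)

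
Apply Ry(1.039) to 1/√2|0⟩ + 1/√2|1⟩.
0.2628|0⟩ + 0.9649|1⟩

Ry(1.039) = [[cos(θ/2), −sin(θ/2)], [sin(θ/2), cos(θ/2)]]; θ = 1.039, cos(θ/2) ≈ 0.868068, sin(θ/2) ≈ 0.496446.
With a = amp(|0⟩) = 1/√2 and b = amp(|1⟩) = 1/√2:
new amp(|0⟩) = (0.868068)·a + (-0.496446)·b = 0.2628
new amp(|1⟩) = (0.496446)·a + (0.868068)·b = 0.9649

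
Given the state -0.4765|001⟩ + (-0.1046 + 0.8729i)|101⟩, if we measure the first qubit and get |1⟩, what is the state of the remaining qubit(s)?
(-0.119 + 0.9929i)|01⟩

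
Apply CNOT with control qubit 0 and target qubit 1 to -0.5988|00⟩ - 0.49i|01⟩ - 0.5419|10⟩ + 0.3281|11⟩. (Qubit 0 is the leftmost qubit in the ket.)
-0.5988|00⟩ - 0.49i|01⟩ + 0.3281|10⟩ - 0.5419|11⟩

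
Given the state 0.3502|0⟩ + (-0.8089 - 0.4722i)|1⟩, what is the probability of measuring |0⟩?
0.1226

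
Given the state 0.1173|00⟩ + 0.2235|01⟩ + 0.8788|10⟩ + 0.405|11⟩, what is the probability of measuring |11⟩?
0.164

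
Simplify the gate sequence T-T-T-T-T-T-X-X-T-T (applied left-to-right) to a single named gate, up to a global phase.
I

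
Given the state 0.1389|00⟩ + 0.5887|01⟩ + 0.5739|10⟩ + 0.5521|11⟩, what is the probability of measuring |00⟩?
0.01929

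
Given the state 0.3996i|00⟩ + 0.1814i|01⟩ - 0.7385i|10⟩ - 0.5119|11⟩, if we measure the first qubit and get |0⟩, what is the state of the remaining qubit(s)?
0.9106i|0⟩ + 0.4134i|1⟩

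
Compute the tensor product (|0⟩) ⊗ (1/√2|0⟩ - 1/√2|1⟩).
1/√2|00⟩ - 1/√2|01⟩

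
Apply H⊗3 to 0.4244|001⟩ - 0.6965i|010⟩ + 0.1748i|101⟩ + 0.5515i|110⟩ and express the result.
(0.15 + 0.01054i)|000⟩ + (-0.15 - 0.1131i)|001⟩ + (0.15 + 0.1131i)|010⟩ + (-0.15 - 0.01054i)|011⟩ + (0.15 - 0.503i)|100⟩ + (-0.15 - 0.3794i)|101⟩ + (0.15 + 0.3794i)|110⟩ + (-0.15 + 0.503i)|111⟩

H⊗3 gives amp(|y⟩) = (1/2√2) Σ_x (−1)^(x·y) amp(|x⟩), where x·y is the number of positions in which both x and y have a 1.
|000⟩: (0.4244 - 0.6965i + 0.1748i + 0.5515i)/(2√2) = (0.15 + 0.01054i)
|001⟩: (-0.4244 - 0.6965i - 0.1748i + 0.5515i)/(2√2) = (-0.15 - 0.1131i)
|010⟩: (0.4244 + 0.6965i + 0.1748i - 0.5515i)/(2√2) = (0.15 + 0.1131i)
|011⟩: (-0.4244 + 0.6965i - 0.1748i - 0.5515i)/(2√2) = (-0.15 - 0.01054i)
|100⟩: (0.4244 - 0.6965i - 0.1748i - 0.5515i)/(2√2) = (0.15 - 0.503i)
|101⟩: (-0.4244 - 0.6965i + 0.1748i - 0.5515i)/(2√2) = (-0.15 - 0.3794i)
|110⟩: (0.4244 + 0.6965i - 0.1748i + 0.5515i)/(2√2) = (0.15 + 0.3794i)
|111⟩: (-0.4244 + 0.6965i + 0.1748i + 0.5515i)/(2√2) = (-0.15 + 0.503i)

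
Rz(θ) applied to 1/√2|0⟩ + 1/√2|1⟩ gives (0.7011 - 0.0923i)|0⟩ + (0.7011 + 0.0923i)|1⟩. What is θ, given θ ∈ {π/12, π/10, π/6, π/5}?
π/12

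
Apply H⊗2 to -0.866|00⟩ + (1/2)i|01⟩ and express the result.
(-0.433 + 0.25i)|00⟩ + (-0.433 - 0.25i)|01⟩ + (-0.433 + 0.25i)|10⟩ + (-0.433 - 0.25i)|11⟩

H⊗2 gives amp(|y⟩) = (1/2) Σ_x (−1)^(x·y) amp(|x⟩), where x·y is the number of positions in which both x and y have a 1.
|00⟩: (-0.866 + (1/2)i)/2 = (-0.433 + 0.25i)
|01⟩: (-0.866 - (1/2)i)/2 = (-0.433 - 0.25i)
|10⟩: (-0.866 + (1/2)i)/2 = (-0.433 + 0.25i)
|11⟩: (-0.866 - (1/2)i)/2 = (-0.433 - 0.25i)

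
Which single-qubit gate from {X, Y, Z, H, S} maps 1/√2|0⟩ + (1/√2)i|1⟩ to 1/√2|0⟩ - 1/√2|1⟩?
S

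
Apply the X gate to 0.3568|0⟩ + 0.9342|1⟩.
0.9342|0⟩ + 0.3568|1⟩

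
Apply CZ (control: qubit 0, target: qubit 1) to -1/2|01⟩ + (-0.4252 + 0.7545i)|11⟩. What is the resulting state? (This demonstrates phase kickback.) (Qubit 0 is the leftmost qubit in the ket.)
-1/2|01⟩ + (0.4252 - 0.7545i)|11⟩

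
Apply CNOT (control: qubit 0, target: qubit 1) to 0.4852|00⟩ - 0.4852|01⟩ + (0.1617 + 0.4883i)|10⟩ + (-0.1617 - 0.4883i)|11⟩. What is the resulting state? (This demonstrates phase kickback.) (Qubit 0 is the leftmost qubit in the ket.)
0.4852|00⟩ - 0.4852|01⟩ + (-0.1617 - 0.4883i)|10⟩ + (0.1617 + 0.4883i)|11⟩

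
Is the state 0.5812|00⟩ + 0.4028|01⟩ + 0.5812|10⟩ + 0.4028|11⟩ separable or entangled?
Separable

Writing the state as a|00⟩ + b|01⟩ + c|10⟩ + d|11⟩, it is a product state iff ad − bc = 0.
Here (a, b, c, d) = (0.5812, 0.4028, 0.5812, 0.4028): ad − bc = (0.5812)(0.4028) − (0.4028)(0.5812) = 0, so the state is separable.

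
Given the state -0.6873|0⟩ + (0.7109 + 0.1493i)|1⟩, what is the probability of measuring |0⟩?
0.4724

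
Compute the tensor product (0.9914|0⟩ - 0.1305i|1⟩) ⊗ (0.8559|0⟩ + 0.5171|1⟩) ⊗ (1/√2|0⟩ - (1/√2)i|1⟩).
0.6|000⟩ - 0.6i|001⟩ + 0.3625|010⟩ - 0.3625i|011⟩ - 0.07898i|100⟩ - 0.07898|101⟩ - 0.04772i|110⟩ - 0.04772|111⟩

amp(|b₁b₂…⟩) = product of the factor amplitudes for bits b₁, b₂, …; only kets whose every factor amplitude is nonzero survive.
|000⟩: (0.9914)(0.8559)(1/√2) = 0.6
|001⟩: (0.9914)(0.8559)(-(1/√2)i) = -0.6i
|010⟩: (0.9914)(0.5171)(1/√2) = 0.3625
|011⟩: (0.9914)(0.5171)(-(1/√2)i) = -0.3625i
|100⟩: (-0.1305i)(0.8559)(1/√2) = -0.07898i
|101⟩: (-0.1305i)(0.8559)(-(1/√2)i) = -0.07898
|110⟩: (-0.1305i)(0.5171)(1/√2) = -0.04772i
|111⟩: (-0.1305i)(0.5171)(-(1/√2)i) = -0.04772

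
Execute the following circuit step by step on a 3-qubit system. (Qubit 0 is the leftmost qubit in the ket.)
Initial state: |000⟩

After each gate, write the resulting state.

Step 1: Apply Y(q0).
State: i|100⟩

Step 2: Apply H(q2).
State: (1/√2)i|100⟩ + (1/√2)i|101⟩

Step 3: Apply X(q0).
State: (1/√2)i|000⟩ + (1/√2)i|001⟩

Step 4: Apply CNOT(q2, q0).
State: (1/√2)i|000⟩ + (1/√2)i|101⟩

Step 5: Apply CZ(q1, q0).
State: (1/√2)i|000⟩ + (1/√2)i|101⟩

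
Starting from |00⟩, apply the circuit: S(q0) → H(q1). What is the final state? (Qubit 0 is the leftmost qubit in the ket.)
1/√2|00⟩ + 1/√2|01⟩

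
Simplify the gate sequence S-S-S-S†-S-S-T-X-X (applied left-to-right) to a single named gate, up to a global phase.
T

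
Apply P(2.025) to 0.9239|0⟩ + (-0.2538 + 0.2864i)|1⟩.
0.9239|0⟩ + (-0.146 - 0.3537i)|1⟩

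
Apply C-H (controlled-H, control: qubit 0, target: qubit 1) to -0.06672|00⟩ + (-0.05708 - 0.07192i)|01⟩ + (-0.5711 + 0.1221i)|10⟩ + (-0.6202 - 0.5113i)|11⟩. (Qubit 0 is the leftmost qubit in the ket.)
-0.06672|00⟩ + (-0.05708 - 0.07192i)|01⟩ + (-0.8424 - 0.2752i)|10⟩ + (0.03472 + 0.4479i)|11⟩

C-H leaves the control-|0⟩ kets |00⟩, |01⟩ unchanged and applies H to qubit 1 on the control-|1⟩ pair (|10⟩, |11⟩).
H = [[1/√2, 1/√2], [1/√2, -1/√2]].
With a = amp(|10⟩) = (-0.5711 + 0.1221i) and b = amp(|11⟩) = (-0.6202 - 0.5113i):
new amp(|10⟩) = (1/√2)·a + (1/√2)·b = (-0.8424 - 0.2752i)
new amp(|11⟩) = (1/√2)·a + (-1/√2)·b = (0.03472 + 0.4479i)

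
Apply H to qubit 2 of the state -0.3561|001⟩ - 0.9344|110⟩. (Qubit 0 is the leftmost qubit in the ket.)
-0.2518|000⟩ + 0.2518|001⟩ - 0.6607|110⟩ - 0.6607|111⟩

H on qubit 2 mixes each pair of kets that differ only in qubit 2: amplitudes (a, b) of (|…0…⟩, |…1…⟩) become ((a + b)/√2, (a − b)/√2). Kets absent from the input have amplitude 0.
(|000⟩, |001⟩): (a, b) = (0, -0.3561) → (-0.2518, 0.2518)
(|110⟩, |111⟩): (a, b) = (-0.9344, 0) → (-0.6607, -0.6607)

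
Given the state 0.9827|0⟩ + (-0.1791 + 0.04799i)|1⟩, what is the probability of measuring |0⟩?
0.9657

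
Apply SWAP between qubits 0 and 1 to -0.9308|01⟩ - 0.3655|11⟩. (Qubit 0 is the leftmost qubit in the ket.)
-0.9308|10⟩ - 0.3655|11⟩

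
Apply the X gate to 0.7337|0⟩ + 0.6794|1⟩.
0.6794|0⟩ + 0.7337|1⟩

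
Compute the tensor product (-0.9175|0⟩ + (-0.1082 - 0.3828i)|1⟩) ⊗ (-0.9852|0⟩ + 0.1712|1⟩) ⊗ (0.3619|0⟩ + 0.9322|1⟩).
0.3271|000⟩ + 0.8426|001⟩ - 0.05685|010⟩ - 0.1464|011⟩ + (0.03858 + 0.1365i)|100⟩ + (0.09937 + 0.3516i)|101⟩ + (-0.006704 - 0.02372i)|110⟩ + (-0.01727 - 0.06109i)|111⟩

amp(|b₁b₂…⟩) = product of the factor amplitudes for bits b₁, b₂, …; only kets whose every factor amplitude is nonzero survive.
|000⟩: (-0.9175)(-0.9852)(0.3619) = 0.3271
|001⟩: (-0.9175)(-0.9852)(0.9322) = 0.8426
|010⟩: (-0.9175)(0.1712)(0.3619) = -0.05685
|011⟩: (-0.9175)(0.1712)(0.9322) = -0.1464
|100⟩: (-0.1082 - 0.3828i)(-0.9852)(0.3619) = (0.03858 + 0.1365i)
|101⟩: (-0.1082 - 0.3828i)(-0.9852)(0.9322) = (0.09937 + 0.3516i)
|110⟩: (-0.1082 - 0.3828i)(0.1712)(0.3619) = (-0.006704 - 0.02372i)
|111⟩: (-0.1082 - 0.3828i)(0.1712)(0.9322) = (-0.01727 - 0.06109i)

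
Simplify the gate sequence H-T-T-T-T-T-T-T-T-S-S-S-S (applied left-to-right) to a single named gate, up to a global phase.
H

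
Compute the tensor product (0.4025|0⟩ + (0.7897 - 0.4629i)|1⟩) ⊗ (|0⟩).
0.4025|00⟩ + (0.7897 - 0.4629i)|10⟩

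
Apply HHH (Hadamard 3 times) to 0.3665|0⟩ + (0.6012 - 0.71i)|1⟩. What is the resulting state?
(0.6843 - 0.502i)|0⟩ + (-0.166 + 0.502i)|1⟩

H² = I, so H^3 = H: a single Hadamard. With (a, b) = (0.3665, (0.6012 - 0.71i)), H gives ((a + b)/√2, (a − b)/√2) = ((0.6843 - 0.502i), (-0.166 + 0.502i)).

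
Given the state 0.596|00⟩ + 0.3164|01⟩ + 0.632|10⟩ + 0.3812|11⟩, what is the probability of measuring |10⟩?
0.3994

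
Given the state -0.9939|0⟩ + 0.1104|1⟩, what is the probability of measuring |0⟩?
0.9878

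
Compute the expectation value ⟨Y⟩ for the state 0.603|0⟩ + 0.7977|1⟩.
0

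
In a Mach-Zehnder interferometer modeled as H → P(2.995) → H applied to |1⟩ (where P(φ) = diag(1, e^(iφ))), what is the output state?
(0.9946 - 0.07303i)|0⟩ + (0.005363 + 0.07303i)|1⟩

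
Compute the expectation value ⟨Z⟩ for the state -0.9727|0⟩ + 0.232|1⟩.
0.8923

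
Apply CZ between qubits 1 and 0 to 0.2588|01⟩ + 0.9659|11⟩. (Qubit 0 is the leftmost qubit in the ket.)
0.2588|01⟩ - 0.9659|11⟩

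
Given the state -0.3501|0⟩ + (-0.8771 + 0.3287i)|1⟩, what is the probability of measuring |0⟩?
0.1226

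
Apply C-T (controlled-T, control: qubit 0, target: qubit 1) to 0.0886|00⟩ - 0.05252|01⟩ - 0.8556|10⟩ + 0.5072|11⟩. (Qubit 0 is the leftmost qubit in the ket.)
0.0886|00⟩ - 0.05252|01⟩ - 0.8556|10⟩ + (0.3586 + 0.3586i)|11⟩

C-T leaves the control-|0⟩ kets |00⟩, |01⟩ unchanged and applies T to qubit 1 on the control-|1⟩ pair (|10⟩, |11⟩).
T = [[1, 0], [0, (1/√2 + (1/√2)i)]].
With a = amp(|10⟩) = -0.8556 and b = amp(|11⟩) = 0.5072:
new amp(|10⟩) = (1)·a = -0.8556
new amp(|11⟩) = (1/√2 + (1/√2)i)·b = (0.3586 + 0.3586i)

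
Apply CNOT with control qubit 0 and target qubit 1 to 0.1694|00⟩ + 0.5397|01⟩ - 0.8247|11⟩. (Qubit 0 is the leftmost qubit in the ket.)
0.1694|00⟩ + 0.5397|01⟩ - 0.8247|10⟩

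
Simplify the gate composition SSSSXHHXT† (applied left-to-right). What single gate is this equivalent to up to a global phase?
T†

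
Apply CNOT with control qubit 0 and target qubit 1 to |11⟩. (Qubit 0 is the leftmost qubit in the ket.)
|10⟩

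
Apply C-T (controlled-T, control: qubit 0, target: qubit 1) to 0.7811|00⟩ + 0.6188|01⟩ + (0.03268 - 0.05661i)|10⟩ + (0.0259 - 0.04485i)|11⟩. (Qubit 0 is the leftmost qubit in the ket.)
0.7811|00⟩ + 0.6188|01⟩ + (0.03268 - 0.05661i)|10⟩ + (0.05003 - 0.0134i)|11⟩

C-T leaves the control-|0⟩ kets |00⟩, |01⟩ unchanged and applies T to qubit 1 on the control-|1⟩ pair (|10⟩, |11⟩).
T = [[1, 0], [0, (1/√2 + (1/√2)i)]].
With a = amp(|10⟩) = (0.03268 - 0.05661i) and b = amp(|11⟩) = (0.0259 - 0.04485i):
new amp(|10⟩) = (1)·a = (0.03268 - 0.05661i)
new amp(|11⟩) = (1/√2 + (1/√2)i)·b = (0.05003 - 0.0134i)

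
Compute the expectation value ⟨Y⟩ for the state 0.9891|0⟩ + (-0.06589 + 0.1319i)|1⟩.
0.2609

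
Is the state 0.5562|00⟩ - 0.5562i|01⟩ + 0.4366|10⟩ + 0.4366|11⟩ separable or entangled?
Entangled

Writing the state as a|00⟩ + b|01⟩ + c|10⟩ + d|11⟩, it is a product state iff ad − bc = 0.
Here (a, b, c, d) = (0.5562, -0.5562i, 0.4366, 0.4366): ad − bc = (0.5562)(0.4366) − (-0.5562i)(0.4366) = (0.2428 + 0.2428i) ≠ 0, so the state is entangled.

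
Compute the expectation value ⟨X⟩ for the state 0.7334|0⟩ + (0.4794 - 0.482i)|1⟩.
0.7032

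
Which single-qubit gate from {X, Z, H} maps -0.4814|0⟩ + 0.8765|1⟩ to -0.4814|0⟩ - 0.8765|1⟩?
Z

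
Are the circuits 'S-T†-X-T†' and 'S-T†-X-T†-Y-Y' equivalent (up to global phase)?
Yes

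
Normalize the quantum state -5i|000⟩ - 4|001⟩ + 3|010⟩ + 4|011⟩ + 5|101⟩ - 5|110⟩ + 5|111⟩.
-0.4211i|000⟩ - 0.3369|001⟩ + 0.2526|010⟩ + 0.3369|011⟩ + 0.4211|101⟩ - 0.4211|110⟩ + 0.4211|111⟩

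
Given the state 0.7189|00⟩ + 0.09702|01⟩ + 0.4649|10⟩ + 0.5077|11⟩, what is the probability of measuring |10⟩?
0.2161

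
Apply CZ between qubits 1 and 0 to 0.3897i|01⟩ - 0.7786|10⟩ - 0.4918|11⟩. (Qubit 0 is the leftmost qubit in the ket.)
0.3897i|01⟩ - 0.7786|10⟩ + 0.4918|11⟩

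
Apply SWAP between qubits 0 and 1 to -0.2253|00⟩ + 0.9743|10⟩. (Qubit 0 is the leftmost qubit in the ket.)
-0.2253|00⟩ + 0.9743|01⟩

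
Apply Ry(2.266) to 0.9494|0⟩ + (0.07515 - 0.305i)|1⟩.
(0.3344 + 0.2762i)|0⟩ + (0.8917 - 0.1293i)|1⟩

Ry(2.266) = [[cos(θ/2), −sin(θ/2)], [sin(θ/2), cos(θ/2)]]; θ = 2.266, cos(θ/2) ≈ 0.423945, sin(θ/2) ≈ 0.905688.
With a = amp(|0⟩) = 0.9494 and b = amp(|1⟩) = (0.07515 - 0.305i):
new amp(|0⟩) = (0.423945)·a + (-0.905688)·b = (0.3344 + 0.2762i)
new amp(|1⟩) = (0.905688)·a + (0.423945)·b = (0.8917 - 0.1293i)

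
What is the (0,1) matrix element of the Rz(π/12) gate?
0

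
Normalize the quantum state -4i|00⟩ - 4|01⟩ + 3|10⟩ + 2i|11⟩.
-0.5963i|00⟩ - 0.5963|01⟩ + 1/√5|10⟩ + 0.2981i|11⟩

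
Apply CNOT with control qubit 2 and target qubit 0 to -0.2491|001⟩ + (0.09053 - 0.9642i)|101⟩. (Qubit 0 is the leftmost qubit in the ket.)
(0.09053 - 0.9642i)|001⟩ - 0.2491|101⟩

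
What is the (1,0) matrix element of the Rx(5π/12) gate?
-0.6088i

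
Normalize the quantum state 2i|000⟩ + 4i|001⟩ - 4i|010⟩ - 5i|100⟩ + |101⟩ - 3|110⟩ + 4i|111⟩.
0.2144i|000⟩ + 0.4288i|001⟩ - 0.4288i|010⟩ - 0.5361i|100⟩ + 0.1072|101⟩ - 0.3216|110⟩ + 0.4288i|111⟩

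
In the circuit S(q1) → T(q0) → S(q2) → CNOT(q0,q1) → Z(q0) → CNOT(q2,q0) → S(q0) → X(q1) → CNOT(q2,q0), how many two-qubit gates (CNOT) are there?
3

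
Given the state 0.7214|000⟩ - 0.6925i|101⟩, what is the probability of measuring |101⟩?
0.4796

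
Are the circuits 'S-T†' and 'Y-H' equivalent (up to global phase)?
No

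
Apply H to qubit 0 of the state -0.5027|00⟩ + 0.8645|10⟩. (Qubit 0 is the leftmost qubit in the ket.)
0.2558|00⟩ - 0.9668|10⟩

H on qubit 0 mixes each pair of kets that differ only in qubit 0: amplitudes (a, b) of (|…0…⟩, |…1…⟩) become ((a + b)/√2, (a − b)/√2). Kets absent from the input have amplitude 0.
(|00⟩, |10⟩): (a, b) = (-0.5027, 0.8645) → (0.2558, -0.9668)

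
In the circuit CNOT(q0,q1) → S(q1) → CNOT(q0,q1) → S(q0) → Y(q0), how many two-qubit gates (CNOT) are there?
2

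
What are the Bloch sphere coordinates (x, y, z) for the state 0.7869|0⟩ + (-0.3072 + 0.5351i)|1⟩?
(-0.4835, 0.8421, 0.2385)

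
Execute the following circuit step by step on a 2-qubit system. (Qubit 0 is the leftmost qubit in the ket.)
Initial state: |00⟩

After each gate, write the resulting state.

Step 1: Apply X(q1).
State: |01⟩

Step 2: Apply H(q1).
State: 1/√2|00⟩ - 1/√2|01⟩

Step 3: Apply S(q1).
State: 1/√2|00⟩ - (1/√2)i|01⟩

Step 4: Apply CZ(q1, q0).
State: 1/√2|00⟩ - (1/√2)i|01⟩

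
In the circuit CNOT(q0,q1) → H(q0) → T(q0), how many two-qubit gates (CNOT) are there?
1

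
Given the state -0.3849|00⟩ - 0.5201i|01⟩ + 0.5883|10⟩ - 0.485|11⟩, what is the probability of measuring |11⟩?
0.2352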